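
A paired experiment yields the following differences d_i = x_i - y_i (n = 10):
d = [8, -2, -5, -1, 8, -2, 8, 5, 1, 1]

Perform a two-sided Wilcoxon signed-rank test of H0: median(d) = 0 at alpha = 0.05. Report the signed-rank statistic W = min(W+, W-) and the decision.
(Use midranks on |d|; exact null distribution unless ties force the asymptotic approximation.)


Step 1: Drop any zero differences (none here) and take |d_i|.
|d| = [8, 2, 5, 1, 8, 2, 8, 5, 1, 1]
Step 2: Midrank |d_i| (ties get averaged ranks).
ranks: |8|->9, |2|->4.5, |5|->6.5, |1|->2, |8|->9, |2|->4.5, |8|->9, |5|->6.5, |1|->2, |1|->2
Step 3: Attach original signs; sum ranks with positive sign and with negative sign.
W+ = 9 + 9 + 9 + 6.5 + 2 + 2 = 37.5
W- = 4.5 + 6.5 + 2 + 4.5 = 17.5
(Check: W+ + W- = 55 should equal n(n+1)/2 = 55.)
Step 4: Test statistic W = min(W+, W-) = 17.5.
Step 5: Ties in |d|, so use the tie-corrected normal approximation.
        E[W] = n(n+1)/4 = 10*11/4 = 27.5.
        Tie groups: |d|=1 (t=3), |d|=2 (t=2), |d|=5 (t=2), |d|=8 (t=3); sum(t^3 - t) = 60.
        Var[W] = n(n+1)(2n+1)/24 - sum(t^3-t)/48 = 2310/24 - 60/48 = 95.
        z = (W - E[W]) / sqrt(Var[W]) = (17.5 - 27.5) / 9.7468 = -1.0260.
        Two-sided p = 2*Phi(z) = 0.304902.
Step 6: alpha = 0.05. fail to reject H0.

W+ = 37.5, W- = 17.5, W = min = 17.5, p = 0.304902, fail to reject H0.


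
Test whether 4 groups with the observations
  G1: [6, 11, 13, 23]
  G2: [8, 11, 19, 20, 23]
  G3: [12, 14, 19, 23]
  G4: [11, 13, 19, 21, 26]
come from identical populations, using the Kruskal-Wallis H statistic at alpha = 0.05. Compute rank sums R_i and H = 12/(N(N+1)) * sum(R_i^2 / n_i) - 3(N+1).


Step 1: Combine all N = 18 observations and assign midranks.
sorted (value, group, rank): (6,G1,1), (8,G2,2), (11,G1,4), (11,G2,4), (11,G4,4), (12,G3,6), (13,G1,7.5), (13,G4,7.5), (14,G3,9), (19,G2,11), (19,G3,11), (19,G4,11), (20,G2,13), (21,G4,14), (23,G1,16), (23,G2,16), (23,G3,16), (26,G4,18)
Step 2: Sum ranks within each group.
R_1 = 28.5 (n_1 = 4)
R_2 = 46 (n_2 = 5)
R_3 = 42 (n_3 = 4)
R_4 = 54.5 (n_4 = 5)
Step 3: H = 12/(N(N+1)) * sum(R_i^2/n_i) - 3(N+1)
     = 12/(18*19) * (28.5^2/4 + 46^2/5 + 42^2/4 + 54.5^2/5) - 3*19
     = 0.035088 * 1661.31 - 57
     = 1.291667.
Step 4: Ties present; correction factor C = 1 - 78/(18^3 - 18) = 0.986584. Corrected H = 1.291667 / 0.986584 = 1.309231.
Step 5: Under H0, H ~ chi^2(3); p-value = 0.726942.
Step 6: alpha = 0.05. fail to reject H0.

H = 1.3092, df = 3, p = 0.726942, fail to reject H0.


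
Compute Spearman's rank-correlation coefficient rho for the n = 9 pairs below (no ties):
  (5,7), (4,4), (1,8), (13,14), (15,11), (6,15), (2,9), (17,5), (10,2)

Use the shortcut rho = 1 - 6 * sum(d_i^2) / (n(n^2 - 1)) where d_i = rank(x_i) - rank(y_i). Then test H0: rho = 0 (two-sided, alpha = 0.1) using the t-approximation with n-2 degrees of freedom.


Step 1: Rank x and y separately (midranks; no ties here).
rank(x): 5->4, 4->3, 1->1, 13->7, 15->8, 6->5, 2->2, 17->9, 10->6
rank(y): 7->4, 4->2, 8->5, 14->8, 11->7, 15->9, 9->6, 5->3, 2->1
Step 2: d_i = R_x(i) - R_y(i); compute d_i^2.
  (4-4)^2=0, (3-2)^2=1, (1-5)^2=16, (7-8)^2=1, (8-7)^2=1, (5-9)^2=16, (2-6)^2=16, (9-3)^2=36, (6-1)^2=25
sum(d^2) = 112.
Step 3: rho = 1 - 6*112 / (9*(9^2 - 1)) = 1 - 672/720 = 0.066667.
Step 4: Under H0, t = rho * sqrt((n-2)/(1-rho^2)) = 0.1768 ~ t(7).
Step 5: Two-sided p-value from the t-distribution with 7 df = 0.864690.
Step 6: alpha = 0.1. fail to reject H0.

rho = 0.0667, p = 0.864690, fail to reject H0 at alpha = 0.1.


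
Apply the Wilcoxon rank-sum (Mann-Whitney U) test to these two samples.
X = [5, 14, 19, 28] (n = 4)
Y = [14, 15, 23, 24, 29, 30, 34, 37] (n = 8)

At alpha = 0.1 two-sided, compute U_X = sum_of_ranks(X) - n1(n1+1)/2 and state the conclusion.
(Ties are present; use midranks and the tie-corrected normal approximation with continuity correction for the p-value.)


Step 1: Combine and sort all 12 observations; assign midranks.
sorted (value, group): (5,X), (14,X), (14,Y), (15,Y), (19,X), (23,Y), (24,Y), (28,X), (29,Y), (30,Y), (34,Y), (37,Y)
ranks: 5->1, 14->2.5, 14->2.5, 15->4, 19->5, 23->6, 24->7, 28->8, 29->9, 30->10, 34->11, 37->12
Step 2: Rank sum for X: R1 = 1 + 2.5 + 5 + 8 = 16.5.
Step 3: U_X = R1 - n1(n1+1)/2 = 16.5 - 4*5/2 = 16.5 - 10 = 6.5.
       U_Y = n1*n2 - U_X = 32 - 6.5 = 25.5.
Step 4: Ties are present, so use the tie-corrected normal approximation (with continuity correction) for the p-value.
Step 5: p-value = 0.125707; compare to alpha = 0.1. fail to reject H0.

U_X = 6.5, p = 0.125707, fail to reject H0 at alpha = 0.1.


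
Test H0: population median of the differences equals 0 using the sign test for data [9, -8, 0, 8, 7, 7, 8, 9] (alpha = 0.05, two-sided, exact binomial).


Step 1: Discard zero differences. Original n = 8; n_eff = number of nonzero differences = 7.
Nonzero differences (with sign): +9, -8, +8, +7, +7, +8, +9
Step 2: Count signs: positive = 6, negative = 1.
Step 3: Under H0: P(positive) = 0.5, so the number of positives S ~ Bin(7, 0.5).
Step 4: Two-sided exact p-value = sum of Bin(7,0.5) probabilities at or below the observed probability = 0.125000.
Step 5: alpha = 0.05. fail to reject H0.

n_eff = 7, pos = 6, neg = 1, p = 0.125000, fail to reject H0.


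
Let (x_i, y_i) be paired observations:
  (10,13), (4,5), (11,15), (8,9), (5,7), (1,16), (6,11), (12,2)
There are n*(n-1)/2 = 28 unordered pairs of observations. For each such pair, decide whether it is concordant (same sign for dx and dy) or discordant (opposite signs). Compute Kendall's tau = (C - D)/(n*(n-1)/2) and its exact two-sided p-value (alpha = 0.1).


Step 1: Enumerate the 28 unordered pairs (i,j) with i<j and classify each by sign(x_j-x_i) * sign(y_j-y_i).
  (1,2):dx=-6,dy=-8->C; (1,3):dx=+1,dy=+2->C; (1,4):dx=-2,dy=-4->C; (1,5):dx=-5,dy=-6->C
  (1,6):dx=-9,dy=+3->D; (1,7):dx=-4,dy=-2->C; (1,8):dx=+2,dy=-11->D; (2,3):dx=+7,dy=+10->C
  (2,4):dx=+4,dy=+4->C; (2,5):dx=+1,dy=+2->C; (2,6):dx=-3,dy=+11->D; (2,7):dx=+2,dy=+6->C
  (2,8):dx=+8,dy=-3->D; (3,4):dx=-3,dy=-6->C; (3,5):dx=-6,dy=-8->C; (3,6):dx=-10,dy=+1->D
  (3,7):dx=-5,dy=-4->C; (3,8):dx=+1,dy=-13->D; (4,5):dx=-3,dy=-2->C; (4,6):dx=-7,dy=+7->D
  (4,7):dx=-2,dy=+2->D; (4,8):dx=+4,dy=-7->D; (5,6):dx=-4,dy=+9->D; (5,7):dx=+1,dy=+4->C
  (5,8):dx=+7,dy=-5->D; (6,7):dx=+5,dy=-5->D; (6,8):dx=+11,dy=-14->D; (7,8):dx=+6,dy=-9->D
Step 2: C = 14, D = 14, total pairs = 28.
Step 3: tau = (C - D)/(n(n-1)/2) = (14 - 14)/28 = 0.000000.
Step 4: Exact two-sided p-value (enumerate n! = 40320 permutations of y under H0): p = 1.000000.
Step 5: alpha = 0.1. fail to reject H0.

tau_b = 0.0000 (C=14, D=14), p = 1.000000, fail to reject H0.


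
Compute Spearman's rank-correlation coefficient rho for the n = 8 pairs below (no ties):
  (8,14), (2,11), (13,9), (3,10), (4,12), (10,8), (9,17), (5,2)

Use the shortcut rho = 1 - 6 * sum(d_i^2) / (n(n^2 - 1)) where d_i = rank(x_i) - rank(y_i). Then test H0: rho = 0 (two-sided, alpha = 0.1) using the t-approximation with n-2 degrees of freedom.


Step 1: Rank x and y separately (midranks; no ties here).
rank(x): 8->5, 2->1, 13->8, 3->2, 4->3, 10->7, 9->6, 5->4
rank(y): 14->7, 11->5, 9->3, 10->4, 12->6, 8->2, 17->8, 2->1
Step 2: d_i = R_x(i) - R_y(i); compute d_i^2.
  (5-7)^2=4, (1-5)^2=16, (8-3)^2=25, (2-4)^2=4, (3-6)^2=9, (7-2)^2=25, (6-8)^2=4, (4-1)^2=9
sum(d^2) = 96.
Step 3: rho = 1 - 6*96 / (8*(8^2 - 1)) = 1 - 576/504 = -0.142857.
Step 4: Under H0, t = rho * sqrt((n-2)/(1-rho^2)) = -0.3536 ~ t(6).
Step 5: Two-sided p-value from the t-distribution with 6 df = 0.735765.
Step 6: alpha = 0.1. fail to reject H0.

rho = -0.1429, p = 0.735765, fail to reject H0 at alpha = 0.1.


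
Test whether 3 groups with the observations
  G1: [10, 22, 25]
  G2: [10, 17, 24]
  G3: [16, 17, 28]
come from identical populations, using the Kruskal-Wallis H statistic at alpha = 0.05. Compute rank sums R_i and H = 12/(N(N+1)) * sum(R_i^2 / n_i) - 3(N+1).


Step 1: Combine all N = 9 observations and assign midranks.
sorted (value, group, rank): (10,G1,1.5), (10,G2,1.5), (16,G3,3), (17,G2,4.5), (17,G3,4.5), (22,G1,6), (24,G2,7), (25,G1,8), (28,G3,9)
Step 2: Sum ranks within each group.
R_1 = 15.5 (n_1 = 3)
R_2 = 13 (n_2 = 3)
R_3 = 16.5 (n_3 = 3)
Step 3: H = 12/(N(N+1)) * sum(R_i^2/n_i) - 3(N+1)
     = 12/(9*10) * (15.5^2/3 + 13^2/3 + 16.5^2/3) - 3*10
     = 0.133333 * 227.167 - 30
     = 0.288889.
Step 4: Ties present; correction factor C = 1 - 12/(9^3 - 9) = 0.983333. Corrected H = 0.288889 / 0.983333 = 0.293785.
Step 5: Under H0, H ~ chi^2(2); p-value = 0.863387.
Step 6: alpha = 0.05. fail to reject H0.

H = 0.2938, df = 2, p = 0.863387, fail to reject H0.


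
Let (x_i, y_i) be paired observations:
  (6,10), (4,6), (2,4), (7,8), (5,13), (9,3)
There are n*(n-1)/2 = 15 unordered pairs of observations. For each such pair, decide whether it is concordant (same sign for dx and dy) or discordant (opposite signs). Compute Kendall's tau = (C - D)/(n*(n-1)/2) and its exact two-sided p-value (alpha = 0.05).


Step 1: Enumerate the 15 unordered pairs (i,j) with i<j and classify each by sign(x_j-x_i) * sign(y_j-y_i).
  (1,2):dx=-2,dy=-4->C; (1,3):dx=-4,dy=-6->C; (1,4):dx=+1,dy=-2->D; (1,5):dx=-1,dy=+3->D
  (1,6):dx=+3,dy=-7->D; (2,3):dx=-2,dy=-2->C; (2,4):dx=+3,dy=+2->C; (2,5):dx=+1,dy=+7->C
  (2,6):dx=+5,dy=-3->D; (3,4):dx=+5,dy=+4->C; (3,5):dx=+3,dy=+9->C; (3,6):dx=+7,dy=-1->D
  (4,5):dx=-2,dy=+5->D; (4,6):dx=+2,dy=-5->D; (5,6):dx=+4,dy=-10->D
Step 2: C = 7, D = 8, total pairs = 15.
Step 3: tau = (C - D)/(n(n-1)/2) = (7 - 8)/15 = -0.066667.
Step 4: Exact two-sided p-value (enumerate n! = 720 permutations of y under H0): p = 1.000000.
Step 5: alpha = 0.05. fail to reject H0.

tau_b = -0.0667 (C=7, D=8), p = 1.000000, fail to reject H0.


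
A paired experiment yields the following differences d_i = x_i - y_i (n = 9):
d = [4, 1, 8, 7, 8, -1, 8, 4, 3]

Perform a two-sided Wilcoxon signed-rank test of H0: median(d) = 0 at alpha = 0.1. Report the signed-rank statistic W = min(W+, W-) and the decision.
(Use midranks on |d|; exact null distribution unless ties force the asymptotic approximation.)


Step 1: Drop any zero differences (none here) and take |d_i|.
|d| = [4, 1, 8, 7, 8, 1, 8, 4, 3]
Step 2: Midrank |d_i| (ties get averaged ranks).
ranks: |4|->4.5, |1|->1.5, |8|->8, |7|->6, |8|->8, |1|->1.5, |8|->8, |4|->4.5, |3|->3
Step 3: Attach original signs; sum ranks with positive sign and with negative sign.
W+ = 4.5 + 1.5 + 8 + 6 + 8 + 8 + 4.5 + 3 = 43.5
W- = 1.5 = 1.5
(Check: W+ + W- = 45 should equal n(n+1)/2 = 45.)
Step 4: Test statistic W = min(W+, W-) = 1.5.
Step 5: Ties in |d|, so use the tie-corrected normal approximation.
        E[W] = n(n+1)/4 = 9*10/4 = 22.5.
        Tie groups: |d|=1 (t=2), |d|=4 (t=2), |d|=8 (t=3); sum(t^3 - t) = 36.
        Var[W] = n(n+1)(2n+1)/24 - sum(t^3-t)/48 = 1710/24 - 36/48 = 70.5.
        z = (W - E[W]) / sqrt(Var[W]) = (1.5 - 22.5) / 8.3964 = -2.5011.
        Two-sided p = 2*Phi(z) = 0.012382.
Step 6: alpha = 0.1. reject H0.

W+ = 43.5, W- = 1.5, W = min = 1.5, p = 0.012382, reject H0.


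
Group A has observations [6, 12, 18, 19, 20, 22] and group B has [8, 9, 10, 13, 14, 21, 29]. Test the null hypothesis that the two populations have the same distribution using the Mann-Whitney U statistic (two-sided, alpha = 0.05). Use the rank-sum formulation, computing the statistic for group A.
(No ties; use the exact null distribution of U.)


Step 1: Combine and sort all 13 observations; assign midranks.
sorted (value, group): (6,X), (8,Y), (9,Y), (10,Y), (12,X), (13,Y), (14,Y), (18,X), (19,X), (20,X), (21,Y), (22,X), (29,Y)
ranks: 6->1, 8->2, 9->3, 10->4, 12->5, 13->6, 14->7, 18->8, 19->9, 20->10, 21->11, 22->12, 29->13
Step 2: Rank sum for X: R1 = 1 + 5 + 8 + 9 + 10 + 12 = 45.
Step 3: U_X = R1 - n1(n1+1)/2 = 45 - 6*7/2 = 45 - 21 = 24.
       U_Y = n1*n2 - U_X = 42 - 24 = 18.
Step 4: No ties, so the exact null distribution of U (based on enumerating the C(13,6) = 1716 equally likely rank assignments) gives the two-sided p-value.
Step 5: p-value = 0.730769; compare to alpha = 0.05. fail to reject H0.

U_X = 24, p = 0.730769, fail to reject H0 at alpha = 0.05.


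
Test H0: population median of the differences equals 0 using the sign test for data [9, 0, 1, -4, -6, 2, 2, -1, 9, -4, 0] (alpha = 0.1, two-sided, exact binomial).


Step 1: Discard zero differences. Original n = 11; n_eff = number of nonzero differences = 9.
Nonzero differences (with sign): +9, +1, -4, -6, +2, +2, -1, +9, -4
Step 2: Count signs: positive = 5, negative = 4.
Step 3: Under H0: P(positive) = 0.5, so the number of positives S ~ Bin(9, 0.5).
Step 4: Two-sided exact p-value = sum of Bin(9,0.5) probabilities at or below the observed probability = 1.000000.
Step 5: alpha = 0.1. fail to reject H0.

n_eff = 9, pos = 5, neg = 4, p = 1.000000, fail to reject H0.


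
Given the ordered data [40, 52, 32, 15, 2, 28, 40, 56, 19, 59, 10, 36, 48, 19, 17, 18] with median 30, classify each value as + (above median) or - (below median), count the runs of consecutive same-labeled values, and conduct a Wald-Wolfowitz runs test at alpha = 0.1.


Step 1: Compute median = 30; label A = above, B = below.
Labels in order: AAABBBAABABAABBB  (n_A = 8, n_B = 8)
Step 2: Count runs R = 8.
Step 3: Under H0 (random ordering), E[R] = 2*n_A*n_B/(n_A+n_B) + 1 = 2*8*8/16 + 1 = 9.0000.
        Var[R] = 2*n_A*n_B*(2*n_A*n_B - n_A - n_B) / ((n_A+n_B)^2 * (n_A+n_B-1)) = 14336/3840 = 3.7333.
        SD[R] = 1.9322.
Step 4: Continuity-corrected z = (R + 0.5 - E[R]) / SD[R] = (8 + 0.5 - 9.0000) / 1.9322 = -0.2588.
Step 5: Two-sided p-value via normal approximation = 2*(1 - Phi(|z|)) = 0.795809.
Step 6: alpha = 0.1. fail to reject H0.

R = 8, z = -0.2588, p = 0.795809, fail to reject H0.


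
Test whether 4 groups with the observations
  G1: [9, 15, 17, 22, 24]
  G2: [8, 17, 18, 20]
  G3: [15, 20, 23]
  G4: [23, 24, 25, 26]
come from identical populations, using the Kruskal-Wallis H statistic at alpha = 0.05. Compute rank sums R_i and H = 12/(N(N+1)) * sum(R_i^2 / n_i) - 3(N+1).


Step 1: Combine all N = 16 observations and assign midranks.
sorted (value, group, rank): (8,G2,1), (9,G1,2), (15,G1,3.5), (15,G3,3.5), (17,G1,5.5), (17,G2,5.5), (18,G2,7), (20,G2,8.5), (20,G3,8.5), (22,G1,10), (23,G3,11.5), (23,G4,11.5), (24,G1,13.5), (24,G4,13.5), (25,G4,15), (26,G4,16)
Step 2: Sum ranks within each group.
R_1 = 34.5 (n_1 = 5)
R_2 = 22 (n_2 = 4)
R_3 = 23.5 (n_3 = 3)
R_4 = 56 (n_4 = 4)
Step 3: H = 12/(N(N+1)) * sum(R_i^2/n_i) - 3(N+1)
     = 12/(16*17) * (34.5^2/5 + 22^2/4 + 23.5^2/3 + 56^2/4) - 3*17
     = 0.044118 * 1327.13 - 51
     = 7.550000.
Step 4: Ties present; correction factor C = 1 - 30/(16^3 - 16) = 0.992647. Corrected H = 7.550000 / 0.992647 = 7.605926.
Step 5: Under H0, H ~ chi^2(3); p-value = 0.054898.
Step 6: alpha = 0.05. fail to reject H0.

H = 7.6059, df = 3, p = 0.054898, fail to reject H0.


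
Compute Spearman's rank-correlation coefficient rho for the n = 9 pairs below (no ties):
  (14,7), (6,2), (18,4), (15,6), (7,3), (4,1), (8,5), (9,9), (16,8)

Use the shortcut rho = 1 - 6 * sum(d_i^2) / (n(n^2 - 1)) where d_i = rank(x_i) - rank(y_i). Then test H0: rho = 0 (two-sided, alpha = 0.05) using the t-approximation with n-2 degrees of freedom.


Step 1: Rank x and y separately (midranks; no ties here).
rank(x): 14->6, 6->2, 18->9, 15->7, 7->3, 4->1, 8->4, 9->5, 16->8
rank(y): 7->7, 2->2, 4->4, 6->6, 3->3, 1->1, 5->5, 9->9, 8->8
Step 2: d_i = R_x(i) - R_y(i); compute d_i^2.
  (6-7)^2=1, (2-2)^2=0, (9-4)^2=25, (7-6)^2=1, (3-3)^2=0, (1-1)^2=0, (4-5)^2=1, (5-9)^2=16, (8-8)^2=0
sum(d^2) = 44.
Step 3: rho = 1 - 6*44 / (9*(9^2 - 1)) = 1 - 264/720 = 0.633333.
Step 4: Under H0, t = rho * sqrt((n-2)/(1-rho^2)) = 2.1653 ~ t(7).
Step 5: Two-sided p-value from the t-distribution with 7 df = 0.067086.
Step 6: alpha = 0.05. fail to reject H0.

rho = 0.6333, p = 0.067086, fail to reject H0 at alpha = 0.05.


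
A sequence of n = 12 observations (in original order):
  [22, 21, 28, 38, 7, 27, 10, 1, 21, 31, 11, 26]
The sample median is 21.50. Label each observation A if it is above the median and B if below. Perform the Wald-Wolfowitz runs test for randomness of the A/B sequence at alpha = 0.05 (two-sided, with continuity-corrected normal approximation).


Step 1: Compute median = 21.50; label A = above, B = below.
Labels in order: ABAABABBBABA  (n_A = 6, n_B = 6)
Step 2: Count runs R = 9.
Step 3: Under H0 (random ordering), E[R] = 2*n_A*n_B/(n_A+n_B) + 1 = 2*6*6/12 + 1 = 7.0000.
        Var[R] = 2*n_A*n_B*(2*n_A*n_B - n_A - n_B) / ((n_A+n_B)^2 * (n_A+n_B-1)) = 4320/1584 = 2.7273.
        SD[R] = 1.6514.
Step 4: Continuity-corrected z = (R - 0.5 - E[R]) / SD[R] = (9 - 0.5 - 7.0000) / 1.6514 = 0.9083.
Step 5: Two-sided p-value via normal approximation = 2*(1 - Phi(|z|)) = 0.363722.
Step 6: alpha = 0.05. fail to reject H0.

R = 9, z = 0.9083, p = 0.363722, fail to reject H0.


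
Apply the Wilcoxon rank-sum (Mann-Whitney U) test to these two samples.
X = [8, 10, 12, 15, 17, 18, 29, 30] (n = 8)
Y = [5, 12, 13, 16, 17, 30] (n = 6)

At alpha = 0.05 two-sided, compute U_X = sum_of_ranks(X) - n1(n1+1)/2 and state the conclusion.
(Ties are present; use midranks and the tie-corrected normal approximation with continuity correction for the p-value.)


Step 1: Combine and sort all 14 observations; assign midranks.
sorted (value, group): (5,Y), (8,X), (10,X), (12,X), (12,Y), (13,Y), (15,X), (16,Y), (17,X), (17,Y), (18,X), (29,X), (30,X), (30,Y)
ranks: 5->1, 8->2, 10->3, 12->4.5, 12->4.5, 13->6, 15->7, 16->8, 17->9.5, 17->9.5, 18->11, 29->12, 30->13.5, 30->13.5
Step 2: Rank sum for X: R1 = 2 + 3 + 4.5 + 7 + 9.5 + 11 + 12 + 13.5 = 62.5.
Step 3: U_X = R1 - n1(n1+1)/2 = 62.5 - 8*9/2 = 62.5 - 36 = 26.5.
       U_Y = n1*n2 - U_X = 48 - 26.5 = 21.5.
Step 4: Ties are present, so use the tie-corrected normal approximation (with continuity correction) for the p-value.
Step 5: p-value = 0.795593; compare to alpha = 0.05. fail to reject H0.

U_X = 26.5, p = 0.795593, fail to reject H0 at alpha = 0.05.


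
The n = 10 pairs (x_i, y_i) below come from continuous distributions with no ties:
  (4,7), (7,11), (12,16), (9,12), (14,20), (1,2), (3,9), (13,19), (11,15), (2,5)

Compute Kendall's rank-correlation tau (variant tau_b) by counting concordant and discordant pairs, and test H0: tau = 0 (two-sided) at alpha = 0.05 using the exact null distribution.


Step 1: Enumerate the 45 unordered pairs (i,j) with i<j and classify each by sign(x_j-x_i) * sign(y_j-y_i).
  (1,2):dx=+3,dy=+4->C; (1,3):dx=+8,dy=+9->C; (1,4):dx=+5,dy=+5->C; (1,5):dx=+10,dy=+13->C
  (1,6):dx=-3,dy=-5->C; (1,7):dx=-1,dy=+2->D; (1,8):dx=+9,dy=+12->C; (1,9):dx=+7,dy=+8->C
  (1,10):dx=-2,dy=-2->C; (2,3):dx=+5,dy=+5->C; (2,4):dx=+2,dy=+1->C; (2,5):dx=+7,dy=+9->C
  (2,6):dx=-6,dy=-9->C; (2,7):dx=-4,dy=-2->C; (2,8):dx=+6,dy=+8->C; (2,9):dx=+4,dy=+4->C
  (2,10):dx=-5,dy=-6->C; (3,4):dx=-3,dy=-4->C; (3,5):dx=+2,dy=+4->C; (3,6):dx=-11,dy=-14->C
  (3,7):dx=-9,dy=-7->C; (3,8):dx=+1,dy=+3->C; (3,9):dx=-1,dy=-1->C; (3,10):dx=-10,dy=-11->C
  (4,5):dx=+5,dy=+8->C; (4,6):dx=-8,dy=-10->C; (4,7):dx=-6,dy=-3->C; (4,8):dx=+4,dy=+7->C
  (4,9):dx=+2,dy=+3->C; (4,10):dx=-7,dy=-7->C; (5,6):dx=-13,dy=-18->C; (5,7):dx=-11,dy=-11->C
  (5,8):dx=-1,dy=-1->C; (5,9):dx=-3,dy=-5->C; (5,10):dx=-12,dy=-15->C; (6,7):dx=+2,dy=+7->C
  (6,8):dx=+12,dy=+17->C; (6,9):dx=+10,dy=+13->C; (6,10):dx=+1,dy=+3->C; (7,8):dx=+10,dy=+10->C
  (7,9):dx=+8,dy=+6->C; (7,10):dx=-1,dy=-4->C; (8,9):dx=-2,dy=-4->C; (8,10):dx=-11,dy=-14->C
  (9,10):dx=-9,dy=-10->C
Step 2: C = 44, D = 1, total pairs = 45.
Step 3: tau = (C - D)/(n(n-1)/2) = (44 - 1)/45 = 0.955556.
Step 4: Exact two-sided p-value (enumerate n! = 3628800 permutations of y under H0): p = 0.000006.
Step 5: alpha = 0.05. reject H0.

tau_b = 0.9556 (C=44, D=1), p = 0.000006, reject H0.


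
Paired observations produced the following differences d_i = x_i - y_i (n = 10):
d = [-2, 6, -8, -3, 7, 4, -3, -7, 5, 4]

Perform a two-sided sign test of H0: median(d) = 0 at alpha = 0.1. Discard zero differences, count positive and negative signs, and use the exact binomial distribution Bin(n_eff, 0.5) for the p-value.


Step 1: Discard zero differences. Original n = 10; n_eff = number of nonzero differences = 10.
Nonzero differences (with sign): -2, +6, -8, -3, +7, +4, -3, -7, +5, +4
Step 2: Count signs: positive = 5, negative = 5.
Step 3: Under H0: P(positive) = 0.5, so the number of positives S ~ Bin(10, 0.5).
Step 4: Two-sided exact p-value = sum of Bin(10,0.5) probabilities at or below the observed probability = 1.000000.
Step 5: alpha = 0.1. fail to reject H0.

n_eff = 10, pos = 5, neg = 5, p = 1.000000, fail to reject H0.


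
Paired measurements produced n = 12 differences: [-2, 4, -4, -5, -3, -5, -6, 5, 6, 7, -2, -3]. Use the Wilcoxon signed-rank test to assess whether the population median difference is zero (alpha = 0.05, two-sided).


Step 1: Drop any zero differences (none here) and take |d_i|.
|d| = [2, 4, 4, 5, 3, 5, 6, 5, 6, 7, 2, 3]
Step 2: Midrank |d_i| (ties get averaged ranks).
ranks: |2|->1.5, |4|->5.5, |4|->5.5, |5|->8, |3|->3.5, |5|->8, |6|->10.5, |5|->8, |6|->10.5, |7|->12, |2|->1.5, |3|->3.5
Step 3: Attach original signs; sum ranks with positive sign and with negative sign.
W+ = 5.5 + 8 + 10.5 + 12 = 36
W- = 1.5 + 5.5 + 8 + 3.5 + 8 + 10.5 + 1.5 + 3.5 = 42
(Check: W+ + W- = 78 should equal n(n+1)/2 = 78.)
Step 4: Test statistic W = min(W+, W-) = 36.
Step 5: Ties in |d|, so use the tie-corrected normal approximation.
        E[W] = n(n+1)/4 = 12*13/4 = 39.
        Tie groups: |d|=2 (t=2), |d|=3 (t=2), |d|=4 (t=2), |d|=5 (t=3), |d|=6 (t=2); sum(t^3 - t) = 48.
        Var[W] = n(n+1)(2n+1)/24 - sum(t^3-t)/48 = 3900/24 - 48/48 = 161.5.
        z = (W - E[W]) / sqrt(Var[W]) = (36 - 39) / 12.7083 = -0.2361.
        Two-sided p = 2*Phi(z) = 0.813381.
Step 6: alpha = 0.05. fail to reject H0.

W+ = 36, W- = 42, W = min = 36, p = 0.813381, fail to reject H0.


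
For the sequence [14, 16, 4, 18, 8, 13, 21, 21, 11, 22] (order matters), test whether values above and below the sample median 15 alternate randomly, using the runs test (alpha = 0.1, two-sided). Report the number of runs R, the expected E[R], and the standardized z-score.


Step 1: Compute median = 15; label A = above, B = below.
Labels in order: BABABBAABA  (n_A = 5, n_B = 5)
Step 2: Count runs R = 8.
Step 3: Under H0 (random ordering), E[R] = 2*n_A*n_B/(n_A+n_B) + 1 = 2*5*5/10 + 1 = 6.0000.
        Var[R] = 2*n_A*n_B*(2*n_A*n_B - n_A - n_B) / ((n_A+n_B)^2 * (n_A+n_B-1)) = 2000/900 = 2.2222.
        SD[R] = 1.4907.
Step 4: Continuity-corrected z = (R - 0.5 - E[R]) / SD[R] = (8 - 0.5 - 6.0000) / 1.4907 = 1.0062.
Step 5: Two-sided p-value via normal approximation = 2*(1 - Phi(|z|)) = 0.314305.
Step 6: alpha = 0.1. fail to reject H0.

R = 8, z = 1.0062, p = 0.314305, fail to reject H0.


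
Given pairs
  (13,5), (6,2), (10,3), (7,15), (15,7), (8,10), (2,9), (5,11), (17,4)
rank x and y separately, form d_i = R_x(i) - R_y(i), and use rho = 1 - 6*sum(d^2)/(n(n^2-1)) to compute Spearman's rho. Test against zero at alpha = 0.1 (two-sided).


Step 1: Rank x and y separately (midranks; no ties here).
rank(x): 13->7, 6->3, 10->6, 7->4, 15->8, 8->5, 2->1, 5->2, 17->9
rank(y): 5->4, 2->1, 3->2, 15->9, 7->5, 10->7, 9->6, 11->8, 4->3
Step 2: d_i = R_x(i) - R_y(i); compute d_i^2.
  (7-4)^2=9, (3-1)^2=4, (6-2)^2=16, (4-9)^2=25, (8-5)^2=9, (5-7)^2=4, (1-6)^2=25, (2-8)^2=36, (9-3)^2=36
sum(d^2) = 164.
Step 3: rho = 1 - 6*164 / (9*(9^2 - 1)) = 1 - 984/720 = -0.366667.
Step 4: Under H0, t = rho * sqrt((n-2)/(1-rho^2)) = -1.0427 ~ t(7).
Step 5: Two-sided p-value from the t-distribution with 7 df = 0.331740.
Step 6: alpha = 0.1. fail to reject H0.

rho = -0.3667, p = 0.331740, fail to reject H0 at alpha = 0.1.


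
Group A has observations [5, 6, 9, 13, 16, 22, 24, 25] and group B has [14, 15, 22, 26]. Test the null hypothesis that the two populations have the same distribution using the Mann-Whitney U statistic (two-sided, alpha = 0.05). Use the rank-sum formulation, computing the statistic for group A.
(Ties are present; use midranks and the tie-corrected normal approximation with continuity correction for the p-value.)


Step 1: Combine and sort all 12 observations; assign midranks.
sorted (value, group): (5,X), (6,X), (9,X), (13,X), (14,Y), (15,Y), (16,X), (22,X), (22,Y), (24,X), (25,X), (26,Y)
ranks: 5->1, 6->2, 9->3, 13->4, 14->5, 15->6, 16->7, 22->8.5, 22->8.5, 24->10, 25->11, 26->12
Step 2: Rank sum for X: R1 = 1 + 2 + 3 + 4 + 7 + 8.5 + 10 + 11 = 46.5.
Step 3: U_X = R1 - n1(n1+1)/2 = 46.5 - 8*9/2 = 46.5 - 36 = 10.5.
       U_Y = n1*n2 - U_X = 32 - 10.5 = 21.5.
Step 4: Ties are present, so use the tie-corrected normal approximation (with continuity correction) for the p-value.
Step 5: p-value = 0.394938; compare to alpha = 0.05. fail to reject H0.

U_X = 10.5, p = 0.394938, fail to reject H0 at alpha = 0.05.


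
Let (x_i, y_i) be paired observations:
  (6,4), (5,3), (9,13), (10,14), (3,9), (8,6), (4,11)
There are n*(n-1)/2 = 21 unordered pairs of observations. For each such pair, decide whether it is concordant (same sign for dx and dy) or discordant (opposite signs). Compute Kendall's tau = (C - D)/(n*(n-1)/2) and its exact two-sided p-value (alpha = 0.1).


Step 1: Enumerate the 21 unordered pairs (i,j) with i<j and classify each by sign(x_j-x_i) * sign(y_j-y_i).
  (1,2):dx=-1,dy=-1->C; (1,3):dx=+3,dy=+9->C; (1,4):dx=+4,dy=+10->C; (1,5):dx=-3,dy=+5->D
  (1,6):dx=+2,dy=+2->C; (1,7):dx=-2,dy=+7->D; (2,3):dx=+4,dy=+10->C; (2,4):dx=+5,dy=+11->C
  (2,5):dx=-2,dy=+6->D; (2,6):dx=+3,dy=+3->C; (2,7):dx=-1,dy=+8->D; (3,4):dx=+1,dy=+1->C
  (3,5):dx=-6,dy=-4->C; (3,6):dx=-1,dy=-7->C; (3,7):dx=-5,dy=-2->C; (4,5):dx=-7,dy=-5->C
  (4,6):dx=-2,dy=-8->C; (4,7):dx=-6,dy=-3->C; (5,6):dx=+5,dy=-3->D; (5,7):dx=+1,dy=+2->C
  (6,7):dx=-4,dy=+5->D
Step 2: C = 15, D = 6, total pairs = 21.
Step 3: tau = (C - D)/(n(n-1)/2) = (15 - 6)/21 = 0.428571.
Step 4: Exact two-sided p-value (enumerate n! = 5040 permutations of y under H0): p = 0.238889.
Step 5: alpha = 0.1. fail to reject H0.

tau_b = 0.4286 (C=15, D=6), p = 0.238889, fail to reject H0.


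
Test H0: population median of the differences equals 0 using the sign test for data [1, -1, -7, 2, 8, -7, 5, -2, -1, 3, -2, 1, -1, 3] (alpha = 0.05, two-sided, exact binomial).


Step 1: Discard zero differences. Original n = 14; n_eff = number of nonzero differences = 14.
Nonzero differences (with sign): +1, -1, -7, +2, +8, -7, +5, -2, -1, +3, -2, +1, -1, +3
Step 2: Count signs: positive = 7, negative = 7.
Step 3: Under H0: P(positive) = 0.5, so the number of positives S ~ Bin(14, 0.5).
Step 4: Two-sided exact p-value = sum of Bin(14,0.5) probabilities at or below the observed probability = 1.000000.
Step 5: alpha = 0.05. fail to reject H0.

n_eff = 14, pos = 7, neg = 7, p = 1.000000, fail to reject H0.


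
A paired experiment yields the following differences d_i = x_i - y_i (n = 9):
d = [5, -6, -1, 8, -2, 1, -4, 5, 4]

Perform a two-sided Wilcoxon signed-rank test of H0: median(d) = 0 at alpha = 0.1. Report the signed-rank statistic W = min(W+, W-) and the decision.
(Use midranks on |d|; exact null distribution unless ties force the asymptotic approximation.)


Step 1: Drop any zero differences (none here) and take |d_i|.
|d| = [5, 6, 1, 8, 2, 1, 4, 5, 4]
Step 2: Midrank |d_i| (ties get averaged ranks).
ranks: |5|->6.5, |6|->8, |1|->1.5, |8|->9, |2|->3, |1|->1.5, |4|->4.5, |5|->6.5, |4|->4.5
Step 3: Attach original signs; sum ranks with positive sign and with negative sign.
W+ = 6.5 + 9 + 1.5 + 6.5 + 4.5 = 28
W- = 8 + 1.5 + 3 + 4.5 = 17
(Check: W+ + W- = 45 should equal n(n+1)/2 = 45.)
Step 4: Test statistic W = min(W+, W-) = 17.
Step 5: Ties in |d|, so use the tie-corrected normal approximation.
        E[W] = n(n+1)/4 = 9*10/4 = 22.5.
        Tie groups: |d|=1 (t=2), |d|=4 (t=2), |d|=5 (t=2); sum(t^3 - t) = 18.
        Var[W] = n(n+1)(2n+1)/24 - sum(t^3-t)/48 = 1710/24 - 18/48 = 70.875.
        z = (W - E[W]) / sqrt(Var[W]) = (17 - 22.5) / 8.4187 = -0.6533.
        Two-sided p = 2*Phi(z) = 0.513560.
Step 6: alpha = 0.1. fail to reject H0.

W+ = 28, W- = 17, W = min = 17, p = 0.513560, fail to reject H0.


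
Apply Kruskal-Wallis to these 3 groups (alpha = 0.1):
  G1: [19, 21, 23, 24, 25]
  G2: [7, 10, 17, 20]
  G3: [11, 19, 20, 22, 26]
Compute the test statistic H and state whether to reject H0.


Step 1: Combine all N = 14 observations and assign midranks.
sorted (value, group, rank): (7,G2,1), (10,G2,2), (11,G3,3), (17,G2,4), (19,G1,5.5), (19,G3,5.5), (20,G2,7.5), (20,G3,7.5), (21,G1,9), (22,G3,10), (23,G1,11), (24,G1,12), (25,G1,13), (26,G3,14)
Step 2: Sum ranks within each group.
R_1 = 50.5 (n_1 = 5)
R_2 = 14.5 (n_2 = 4)
R_3 = 40 (n_3 = 5)
Step 3: H = 12/(N(N+1)) * sum(R_i^2/n_i) - 3(N+1)
     = 12/(14*15) * (50.5^2/5 + 14.5^2/4 + 40^2/5) - 3*15
     = 0.057143 * 882.612 - 45
     = 5.435000.
Step 4: Ties present; correction factor C = 1 - 12/(14^3 - 14) = 0.995604. Corrected H = 5.435000 / 0.995604 = 5.458996.
Step 5: Under H0, H ~ chi^2(2); p-value = 0.065252.
Step 6: alpha = 0.1. reject H0.

H = 5.4590, df = 2, p = 0.065252, reject H0.


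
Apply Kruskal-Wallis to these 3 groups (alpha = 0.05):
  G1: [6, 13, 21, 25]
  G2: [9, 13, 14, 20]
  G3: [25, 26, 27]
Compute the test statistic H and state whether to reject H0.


Step 1: Combine all N = 11 observations and assign midranks.
sorted (value, group, rank): (6,G1,1), (9,G2,2), (13,G1,3.5), (13,G2,3.5), (14,G2,5), (20,G2,6), (21,G1,7), (25,G1,8.5), (25,G3,8.5), (26,G3,10), (27,G3,11)
Step 2: Sum ranks within each group.
R_1 = 20 (n_1 = 4)
R_2 = 16.5 (n_2 = 4)
R_3 = 29.5 (n_3 = 3)
Step 3: H = 12/(N(N+1)) * sum(R_i^2/n_i) - 3(N+1)
     = 12/(11*12) * (20^2/4 + 16.5^2/4 + 29.5^2/3) - 3*12
     = 0.090909 * 458.146 - 36
     = 5.649621.
Step 4: Ties present; correction factor C = 1 - 12/(11^3 - 11) = 0.990909. Corrected H = 5.649621 / 0.990909 = 5.701453.
Step 5: Under H0, H ~ chi^2(2); p-value = 0.057802.
Step 6: alpha = 0.05. fail to reject H0.

H = 5.7015, df = 2, p = 0.057802, fail to reject H0.


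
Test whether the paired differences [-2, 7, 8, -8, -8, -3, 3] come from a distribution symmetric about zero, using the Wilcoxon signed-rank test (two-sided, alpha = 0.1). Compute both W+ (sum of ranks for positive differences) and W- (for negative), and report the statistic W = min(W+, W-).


Step 1: Drop any zero differences (none here) and take |d_i|.
|d| = [2, 7, 8, 8, 8, 3, 3]
Step 2: Midrank |d_i| (ties get averaged ranks).
ranks: |2|->1, |7|->4, |8|->6, |8|->6, |8|->6, |3|->2.5, |3|->2.5
Step 3: Attach original signs; sum ranks with positive sign and with negative sign.
W+ = 4 + 6 + 2.5 = 12.5
W- = 1 + 6 + 6 + 2.5 = 15.5
(Check: W+ + W- = 28 should equal n(n+1)/2 = 28.)
Step 4: Test statistic W = min(W+, W-) = 12.5.
Step 5: Ties in |d|, so use the tie-corrected normal approximation.
        E[W] = n(n+1)/4 = 7*8/4 = 14.
        Tie groups: |d|=3 (t=2), |d|=8 (t=3); sum(t^3 - t) = 30.
        Var[W] = n(n+1)(2n+1)/24 - sum(t^3-t)/48 = 840/24 - 30/48 = 34.375.
        z = (W - E[W]) / sqrt(Var[W]) = (12.5 - 14) / 5.8630 = -0.2558.
        Two-sided p = 2*Phi(z) = 0.798074.
Step 6: alpha = 0.1. fail to reject H0.

W+ = 12.5, W- = 15.5, W = min = 12.5, p = 0.798074, fail to reject H0.


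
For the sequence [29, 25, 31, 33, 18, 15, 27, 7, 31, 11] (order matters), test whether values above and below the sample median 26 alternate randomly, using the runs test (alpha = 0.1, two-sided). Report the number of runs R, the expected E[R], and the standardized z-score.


Step 1: Compute median = 26; label A = above, B = below.
Labels in order: ABAABBABAB  (n_A = 5, n_B = 5)
Step 2: Count runs R = 8.
Step 3: Under H0 (random ordering), E[R] = 2*n_A*n_B/(n_A+n_B) + 1 = 2*5*5/10 + 1 = 6.0000.
        Var[R] = 2*n_A*n_B*(2*n_A*n_B - n_A - n_B) / ((n_A+n_B)^2 * (n_A+n_B-1)) = 2000/900 = 2.2222.
        SD[R] = 1.4907.
Step 4: Continuity-corrected z = (R - 0.5 - E[R]) / SD[R] = (8 - 0.5 - 6.0000) / 1.4907 = 1.0062.
Step 5: Two-sided p-value via normal approximation = 2*(1 - Phi(|z|)) = 0.314305.
Step 6: alpha = 0.1. fail to reject H0.

R = 8, z = 1.0062, p = 0.314305, fail to reject H0.


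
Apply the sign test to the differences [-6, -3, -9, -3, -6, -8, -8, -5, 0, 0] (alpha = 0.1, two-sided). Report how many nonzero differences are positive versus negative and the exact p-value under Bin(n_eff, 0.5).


Step 1: Discard zero differences. Original n = 10; n_eff = number of nonzero differences = 8.
Nonzero differences (with sign): -6, -3, -9, -3, -6, -8, -8, -5
Step 2: Count signs: positive = 0, negative = 8.
Step 3: Under H0: P(positive) = 0.5, so the number of positives S ~ Bin(8, 0.5).
Step 4: Two-sided exact p-value = sum of Bin(8,0.5) probabilities at or below the observed probability = 0.007812.
Step 5: alpha = 0.1. reject H0.

n_eff = 8, pos = 0, neg = 8, p = 0.007812, reject H0.


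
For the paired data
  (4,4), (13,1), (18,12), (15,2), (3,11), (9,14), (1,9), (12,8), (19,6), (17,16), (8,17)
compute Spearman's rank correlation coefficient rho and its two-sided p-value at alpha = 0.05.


Step 1: Rank x and y separately (midranks; no ties here).
rank(x): 4->3, 13->7, 18->10, 15->8, 3->2, 9->5, 1->1, 12->6, 19->11, 17->9, 8->4
rank(y): 4->3, 1->1, 12->8, 2->2, 11->7, 14->9, 9->6, 8->5, 6->4, 16->10, 17->11
Step 2: d_i = R_x(i) - R_y(i); compute d_i^2.
  (3-3)^2=0, (7-1)^2=36, (10-8)^2=4, (8-2)^2=36, (2-7)^2=25, (5-9)^2=16, (1-6)^2=25, (6-5)^2=1, (11-4)^2=49, (9-10)^2=1, (4-11)^2=49
sum(d^2) = 242.
Step 3: rho = 1 - 6*242 / (11*(11^2 - 1)) = 1 - 1452/1320 = -0.100000.
Step 4: Under H0, t = rho * sqrt((n-2)/(1-rho^2)) = -0.3015 ~ t(9).
Step 5: Two-sided p-value from the t-distribution with 9 df = 0.769875.
Step 6: alpha = 0.05. fail to reject H0.

rho = -0.1000, p = 0.769875, fail to reject H0 at alpha = 0.05.


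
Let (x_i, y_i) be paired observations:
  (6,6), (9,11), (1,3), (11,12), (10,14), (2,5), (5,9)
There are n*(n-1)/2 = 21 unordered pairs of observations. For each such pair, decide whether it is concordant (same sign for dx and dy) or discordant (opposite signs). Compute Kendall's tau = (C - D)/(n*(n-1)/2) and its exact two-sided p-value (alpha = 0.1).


Step 1: Enumerate the 21 unordered pairs (i,j) with i<j and classify each by sign(x_j-x_i) * sign(y_j-y_i).
  (1,2):dx=+3,dy=+5->C; (1,3):dx=-5,dy=-3->C; (1,4):dx=+5,dy=+6->C; (1,5):dx=+4,dy=+8->C
  (1,6):dx=-4,dy=-1->C; (1,7):dx=-1,dy=+3->D; (2,3):dx=-8,dy=-8->C; (2,4):dx=+2,dy=+1->C
  (2,5):dx=+1,dy=+3->C; (2,6):dx=-7,dy=-6->C; (2,7):dx=-4,dy=-2->C; (3,4):dx=+10,dy=+9->C
  (3,5):dx=+9,dy=+11->C; (3,6):dx=+1,dy=+2->C; (3,7):dx=+4,dy=+6->C; (4,5):dx=-1,dy=+2->D
  (4,6):dx=-9,dy=-7->C; (4,7):dx=-6,dy=-3->C; (5,6):dx=-8,dy=-9->C; (5,7):dx=-5,dy=-5->C
  (6,7):dx=+3,dy=+4->C
Step 2: C = 19, D = 2, total pairs = 21.
Step 3: tau = (C - D)/(n(n-1)/2) = (19 - 2)/21 = 0.809524.
Step 4: Exact two-sided p-value (enumerate n! = 5040 permutations of y under H0): p = 0.010714.
Step 5: alpha = 0.1. reject H0.

tau_b = 0.8095 (C=19, D=2), p = 0.010714, reject H0.


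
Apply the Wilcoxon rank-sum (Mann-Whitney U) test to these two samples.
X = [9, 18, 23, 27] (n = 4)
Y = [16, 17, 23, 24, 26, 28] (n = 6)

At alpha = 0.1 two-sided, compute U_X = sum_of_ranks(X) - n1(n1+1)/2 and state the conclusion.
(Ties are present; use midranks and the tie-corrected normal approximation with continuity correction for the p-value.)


Step 1: Combine and sort all 10 observations; assign midranks.
sorted (value, group): (9,X), (16,Y), (17,Y), (18,X), (23,X), (23,Y), (24,Y), (26,Y), (27,X), (28,Y)
ranks: 9->1, 16->2, 17->3, 18->4, 23->5.5, 23->5.5, 24->7, 26->8, 27->9, 28->10
Step 2: Rank sum for X: R1 = 1 + 4 + 5.5 + 9 = 19.5.
Step 3: U_X = R1 - n1(n1+1)/2 = 19.5 - 4*5/2 = 19.5 - 10 = 9.5.
       U_Y = n1*n2 - U_X = 24 - 9.5 = 14.5.
Step 4: Ties are present, so use the tie-corrected normal approximation (with continuity correction) for the p-value.
Step 5: p-value = 0.668870; compare to alpha = 0.1. fail to reject H0.

U_X = 9.5, p = 0.668870, fail to reject H0 at alpha = 0.1.


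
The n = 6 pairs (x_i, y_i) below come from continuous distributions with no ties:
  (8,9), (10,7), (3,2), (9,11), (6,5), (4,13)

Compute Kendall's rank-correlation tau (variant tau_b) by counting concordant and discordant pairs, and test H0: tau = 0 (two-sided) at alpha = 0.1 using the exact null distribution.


Step 1: Enumerate the 15 unordered pairs (i,j) with i<j and classify each by sign(x_j-x_i) * sign(y_j-y_i).
  (1,2):dx=+2,dy=-2->D; (1,3):dx=-5,dy=-7->C; (1,4):dx=+1,dy=+2->C; (1,5):dx=-2,dy=-4->C
  (1,6):dx=-4,dy=+4->D; (2,3):dx=-7,dy=-5->C; (2,4):dx=-1,dy=+4->D; (2,5):dx=-4,dy=-2->C
  (2,6):dx=-6,dy=+6->D; (3,4):dx=+6,dy=+9->C; (3,5):dx=+3,dy=+3->C; (3,6):dx=+1,dy=+11->C
  (4,5):dx=-3,dy=-6->C; (4,6):dx=-5,dy=+2->D; (5,6):dx=-2,dy=+8->D
Step 2: C = 9, D = 6, total pairs = 15.
Step 3: tau = (C - D)/(n(n-1)/2) = (9 - 6)/15 = 0.200000.
Step 4: Exact two-sided p-value (enumerate n! = 720 permutations of y under H0): p = 0.719444.
Step 5: alpha = 0.1. fail to reject H0.

tau_b = 0.2000 (C=9, D=6), p = 0.719444, fail to reject H0.


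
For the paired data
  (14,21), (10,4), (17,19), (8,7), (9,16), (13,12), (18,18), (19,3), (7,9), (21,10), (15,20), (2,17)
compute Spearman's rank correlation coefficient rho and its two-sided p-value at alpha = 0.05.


Step 1: Rank x and y separately (midranks; no ties here).
rank(x): 14->7, 10->5, 17->9, 8->3, 9->4, 13->6, 18->10, 19->11, 7->2, 21->12, 15->8, 2->1
rank(y): 21->12, 4->2, 19->10, 7->3, 16->7, 12->6, 18->9, 3->1, 9->4, 10->5, 20->11, 17->8
Step 2: d_i = R_x(i) - R_y(i); compute d_i^2.
  (7-12)^2=25, (5-2)^2=9, (9-10)^2=1, (3-3)^2=0, (4-7)^2=9, (6-6)^2=0, (10-9)^2=1, (11-1)^2=100, (2-4)^2=4, (12-5)^2=49, (8-11)^2=9, (1-8)^2=49
sum(d^2) = 256.
Step 3: rho = 1 - 6*256 / (12*(12^2 - 1)) = 1 - 1536/1716 = 0.104895.
Step 4: Under H0, t = rho * sqrt((n-2)/(1-rho^2)) = 0.3335 ~ t(10).
Step 5: Two-sided p-value from the t-distribution with 10 df = 0.745609.
Step 6: alpha = 0.05. fail to reject H0.

rho = 0.1049, p = 0.745609, fail to reject H0 at alpha = 0.05.


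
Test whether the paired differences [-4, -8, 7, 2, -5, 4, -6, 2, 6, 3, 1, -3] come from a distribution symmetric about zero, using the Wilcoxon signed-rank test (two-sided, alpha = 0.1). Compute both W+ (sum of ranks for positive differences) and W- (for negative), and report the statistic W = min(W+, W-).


Step 1: Drop any zero differences (none here) and take |d_i|.
|d| = [4, 8, 7, 2, 5, 4, 6, 2, 6, 3, 1, 3]
Step 2: Midrank |d_i| (ties get averaged ranks).
ranks: |4|->6.5, |8|->12, |7|->11, |2|->2.5, |5|->8, |4|->6.5, |6|->9.5, |2|->2.5, |6|->9.5, |3|->4.5, |1|->1, |3|->4.5
Step 3: Attach original signs; sum ranks with positive sign and with negative sign.
W+ = 11 + 2.5 + 6.5 + 2.5 + 9.5 + 4.5 + 1 = 37.5
W- = 6.5 + 12 + 8 + 9.5 + 4.5 = 40.5
(Check: W+ + W- = 78 should equal n(n+1)/2 = 78.)
Step 4: Test statistic W = min(W+, W-) = 37.5.
Step 5: Ties in |d|, so use the tie-corrected normal approximation.
        E[W] = n(n+1)/4 = 12*13/4 = 39.
        Tie groups: |d|=2 (t=2), |d|=3 (t=2), |d|=4 (t=2), |d|=6 (t=2); sum(t^3 - t) = 24.
        Var[W] = n(n+1)(2n+1)/24 - sum(t^3-t)/48 = 3900/24 - 24/48 = 162.
        z = (W - E[W]) / sqrt(Var[W]) = (37.5 - 39) / 12.7279 = -0.1179.
        Two-sided p = 2*Phi(z) = 0.906186.
Step 6: alpha = 0.1. fail to reject H0.

W+ = 37.5, W- = 40.5, W = min = 37.5, p = 0.906186, fail to reject H0.


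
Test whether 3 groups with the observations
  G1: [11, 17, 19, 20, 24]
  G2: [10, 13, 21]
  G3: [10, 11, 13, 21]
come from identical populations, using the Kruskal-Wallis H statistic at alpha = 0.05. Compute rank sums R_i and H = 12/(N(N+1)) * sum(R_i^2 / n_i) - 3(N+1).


Step 1: Combine all N = 12 observations and assign midranks.
sorted (value, group, rank): (10,G2,1.5), (10,G3,1.5), (11,G1,3.5), (11,G3,3.5), (13,G2,5.5), (13,G3,5.5), (17,G1,7), (19,G1,8), (20,G1,9), (21,G2,10.5), (21,G3,10.5), (24,G1,12)
Step 2: Sum ranks within each group.
R_1 = 39.5 (n_1 = 5)
R_2 = 17.5 (n_2 = 3)
R_3 = 21 (n_3 = 4)
Step 3: H = 12/(N(N+1)) * sum(R_i^2/n_i) - 3(N+1)
     = 12/(12*13) * (39.5^2/5 + 17.5^2/3 + 21^2/4) - 3*13
     = 0.076923 * 524.383 - 39
     = 1.337179.
Step 4: Ties present; correction factor C = 1 - 24/(12^3 - 12) = 0.986014. Corrected H = 1.337179 / 0.986014 = 1.356147.
Step 5: Under H0, H ~ chi^2(2); p-value = 0.507594.
Step 6: alpha = 0.05. fail to reject H0.

H = 1.3561, df = 2, p = 0.507594, fail to reject H0.


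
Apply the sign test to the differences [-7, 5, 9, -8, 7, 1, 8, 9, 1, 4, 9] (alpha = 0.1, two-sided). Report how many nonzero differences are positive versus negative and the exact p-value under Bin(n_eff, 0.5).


Step 1: Discard zero differences. Original n = 11; n_eff = number of nonzero differences = 11.
Nonzero differences (with sign): -7, +5, +9, -8, +7, +1, +8, +9, +1, +4, +9
Step 2: Count signs: positive = 9, negative = 2.
Step 3: Under H0: P(positive) = 0.5, so the number of positives S ~ Bin(11, 0.5).
Step 4: Two-sided exact p-value = sum of Bin(11,0.5) probabilities at or below the observed probability = 0.065430.
Step 5: alpha = 0.1. reject H0.

n_eff = 11, pos = 9, neg = 2, p = 0.065430, reject H0.
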